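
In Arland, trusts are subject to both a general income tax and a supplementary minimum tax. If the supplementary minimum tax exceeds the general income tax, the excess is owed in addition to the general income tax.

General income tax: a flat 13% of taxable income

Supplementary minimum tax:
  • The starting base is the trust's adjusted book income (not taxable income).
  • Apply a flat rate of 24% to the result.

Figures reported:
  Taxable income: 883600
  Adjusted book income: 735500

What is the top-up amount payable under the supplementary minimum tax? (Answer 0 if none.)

General income tax:
  883600 × 13% = 114868

Supplementary minimum tax:
  Base (adjusted book income): 735500
  735500 × 24% = 176520

Excess of supplementary minimum tax over general income tax: 176520 − 114868 = 61652.

61652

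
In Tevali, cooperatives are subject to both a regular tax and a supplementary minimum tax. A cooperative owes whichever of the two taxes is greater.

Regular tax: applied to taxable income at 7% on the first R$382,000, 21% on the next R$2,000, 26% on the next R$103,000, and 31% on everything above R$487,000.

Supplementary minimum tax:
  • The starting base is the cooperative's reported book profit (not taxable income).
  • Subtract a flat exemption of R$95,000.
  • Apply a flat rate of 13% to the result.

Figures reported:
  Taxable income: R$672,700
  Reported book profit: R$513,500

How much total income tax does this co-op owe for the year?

Supplementary minimum tax:
  Base (reported book profit): R$513,500
  Less exemption R$95,000 → base R$418,500
  R$418,500 × 13% = R$54,405

Regular tax:
  R$382,000 × 7% = R$26,740
  R$2,000 × 21% = R$420
  R$103,000 × 26% = R$26,780
  R$185,700 × 31% = R$57,567
  → R$111,507

R$111,507 > R$54,405, so the regular tax governs.

R$111,507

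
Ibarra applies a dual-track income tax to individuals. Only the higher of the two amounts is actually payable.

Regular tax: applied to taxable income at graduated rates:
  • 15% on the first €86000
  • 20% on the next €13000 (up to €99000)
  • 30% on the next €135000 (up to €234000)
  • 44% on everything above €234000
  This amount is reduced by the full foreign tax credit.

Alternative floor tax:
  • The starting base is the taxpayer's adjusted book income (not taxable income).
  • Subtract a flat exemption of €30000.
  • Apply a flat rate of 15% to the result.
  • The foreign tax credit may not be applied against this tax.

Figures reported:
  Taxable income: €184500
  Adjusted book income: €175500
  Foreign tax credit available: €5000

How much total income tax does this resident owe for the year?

€36150

Alternative floor tax:
  Base (adjusted book income): €175500
  Less exemption €30000 → base €145500
  €145500 × 15% = €21825

Regular tax:
  €86000 × 15% = €12900
  €13000 × 20% = €2600
  €85500 × 30% = €25650
  → €41150
  Less foreign tax credit €5000 → €36150

€36150 > €21825, so the regular tax governs.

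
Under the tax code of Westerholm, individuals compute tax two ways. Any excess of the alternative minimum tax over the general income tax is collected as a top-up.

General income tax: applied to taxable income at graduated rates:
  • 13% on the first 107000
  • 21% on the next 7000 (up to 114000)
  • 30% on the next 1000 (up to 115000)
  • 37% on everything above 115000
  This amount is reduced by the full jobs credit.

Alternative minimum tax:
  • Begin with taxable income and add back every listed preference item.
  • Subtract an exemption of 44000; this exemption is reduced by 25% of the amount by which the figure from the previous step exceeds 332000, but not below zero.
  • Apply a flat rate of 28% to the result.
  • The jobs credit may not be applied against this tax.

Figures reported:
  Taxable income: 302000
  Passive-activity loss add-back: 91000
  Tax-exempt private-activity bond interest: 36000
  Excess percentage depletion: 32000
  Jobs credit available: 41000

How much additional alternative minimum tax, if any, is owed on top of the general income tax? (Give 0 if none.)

Alternative minimum tax:
  Adjusted income: 302000 + 91000 + 36000 + 32000 = 461000
  Exemption: 44000 − 25% × (461000 − 332000) = 44000 − 32250 = 11750
  Base: 461000 − 11750 = 449250
  449250 × 28% = 125790

General income tax:
  107000 × 13% = 13910
  7000 × 21% = 1470
  1000 × 30% = 300
  187000 × 37% = 69190
  → 84870
  Less jobs credit 41000 → 43870

Excess of alternative minimum tax over general income tax: 125790 − 43870 = 81920.

81920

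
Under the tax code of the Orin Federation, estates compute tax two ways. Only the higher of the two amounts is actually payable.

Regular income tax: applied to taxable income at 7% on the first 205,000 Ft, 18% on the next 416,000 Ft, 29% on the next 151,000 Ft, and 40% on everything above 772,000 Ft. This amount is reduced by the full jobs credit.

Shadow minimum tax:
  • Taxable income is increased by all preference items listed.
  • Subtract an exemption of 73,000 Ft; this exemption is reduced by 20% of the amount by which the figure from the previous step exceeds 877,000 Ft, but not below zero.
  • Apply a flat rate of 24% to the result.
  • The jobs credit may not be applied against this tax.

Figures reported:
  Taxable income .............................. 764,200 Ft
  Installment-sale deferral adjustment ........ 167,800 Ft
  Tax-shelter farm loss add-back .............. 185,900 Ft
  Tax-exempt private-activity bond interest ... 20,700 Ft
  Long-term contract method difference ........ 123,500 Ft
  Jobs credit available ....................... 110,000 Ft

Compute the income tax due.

302,904 Ft

Regular income tax:
  205,000 Ft × 7% = 14,350 Ft
  416,000 Ft × 18% = 74,880 Ft
  143,200 Ft × 29% = 41,528 Ft
  → 130,758 Ft
  Less jobs credit 110,000 Ft → 20,758 Ft

Shadow minimum tax:
  Adjusted income: 764,200 Ft + 167,800 Ft + 185,900 Ft + 20,700 Ft + 123,500 Ft = 1,262,100 Ft
  Exemption: 20% × (1,262,100 Ft − 877,000 Ft) = 77,020 Ft ≥ 73,000 Ft, so the exemption is fully phased out
  Base: 1,262,100 Ft − 0 Ft = 1,262,100 Ft
  1,262,100 Ft × 24% = 302,904 Ft

302,904 Ft > 20,758 Ft, so the shadow minimum tax is the binding amount.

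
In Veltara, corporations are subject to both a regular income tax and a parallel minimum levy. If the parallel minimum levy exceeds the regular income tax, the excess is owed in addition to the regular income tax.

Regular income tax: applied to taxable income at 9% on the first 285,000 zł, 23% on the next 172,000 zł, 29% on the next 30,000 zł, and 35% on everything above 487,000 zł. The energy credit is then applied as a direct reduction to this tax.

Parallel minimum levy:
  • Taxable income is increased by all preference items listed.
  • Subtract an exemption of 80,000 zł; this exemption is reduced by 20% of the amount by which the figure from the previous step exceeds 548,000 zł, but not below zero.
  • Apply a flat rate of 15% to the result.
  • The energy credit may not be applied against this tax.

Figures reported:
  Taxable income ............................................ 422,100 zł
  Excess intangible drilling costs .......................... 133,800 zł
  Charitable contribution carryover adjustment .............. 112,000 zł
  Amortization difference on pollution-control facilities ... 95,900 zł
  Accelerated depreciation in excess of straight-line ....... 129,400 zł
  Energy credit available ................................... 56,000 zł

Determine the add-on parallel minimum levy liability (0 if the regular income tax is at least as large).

Regular income tax:
  285,000 zł × 9% = 25,650 zł
  137,100 zł × 23% = 31,533 zł
  → 57,183 zł
  Less energy credit 56,000 zł → 1,183 zł

Parallel minimum levy:
  Adjusted income: 422,100 zł + 133,800 zł + 112,000 zł + 95,900 zł + 129,400 zł = 893,200 zł
  Exemption: 80,000 zł − 20% × (893,200 zł − 548,000 zł) = 80,000 zł − 69,040 zł = 10,960 zł
  Base: 893,200 zł − 10,960 zł = 882,240 zł
  882,240 zł × 15% = 132,336 zł

Excess of parallel minimum levy over regular income tax: 132,336 zł − 1,183 zł = 131,153 zł.

131,153 zł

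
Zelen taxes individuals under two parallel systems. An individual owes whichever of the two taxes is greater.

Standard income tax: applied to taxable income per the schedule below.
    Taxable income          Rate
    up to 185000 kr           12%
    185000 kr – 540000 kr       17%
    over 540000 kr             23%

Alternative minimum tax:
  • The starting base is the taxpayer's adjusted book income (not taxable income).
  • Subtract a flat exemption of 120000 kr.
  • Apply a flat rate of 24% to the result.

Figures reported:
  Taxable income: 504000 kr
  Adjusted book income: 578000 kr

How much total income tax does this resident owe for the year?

109920 kr

Standard income tax:
  185000 kr × 12% = 22200 kr
  319000 kr × 17% = 54230 kr
  → 76430 kr

Alternative minimum tax:
  Base (adjusted book income): 578000 kr
  Less exemption 120000 kr → base 458000 kr
  458000 kr × 24% = 109920 kr

109920 kr > 76430 kr, so the alternative minimum tax is the binding amount.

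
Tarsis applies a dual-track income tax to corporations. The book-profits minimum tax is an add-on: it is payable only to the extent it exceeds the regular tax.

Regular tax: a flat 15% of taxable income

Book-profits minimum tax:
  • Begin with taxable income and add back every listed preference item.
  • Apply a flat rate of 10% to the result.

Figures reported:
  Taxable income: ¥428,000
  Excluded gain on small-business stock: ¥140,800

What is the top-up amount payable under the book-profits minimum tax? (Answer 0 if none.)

Book-profits minimum tax:
  Adjusted income: ¥428,000 + ¥140,800 = ¥568,800
  ¥568,800 × 10% = ¥56,880

Regular tax:
  ¥428,000 × 15% = ¥64,200

¥56,880 ≤ ¥64,200, so no add-on is due.

¥0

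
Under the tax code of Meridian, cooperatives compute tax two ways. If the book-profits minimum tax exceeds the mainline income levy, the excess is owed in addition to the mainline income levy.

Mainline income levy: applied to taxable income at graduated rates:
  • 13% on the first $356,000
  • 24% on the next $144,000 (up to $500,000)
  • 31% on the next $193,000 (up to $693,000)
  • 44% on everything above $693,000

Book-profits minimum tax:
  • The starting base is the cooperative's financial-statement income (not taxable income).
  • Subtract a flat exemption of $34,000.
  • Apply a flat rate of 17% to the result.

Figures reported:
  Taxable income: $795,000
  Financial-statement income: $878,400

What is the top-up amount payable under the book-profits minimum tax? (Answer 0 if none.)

$0

Mainline income levy:
  $356,000 × 13% = $46,280
  $144,000 × 24% = $34,560
  $193,000 × 31% = $59,830
  $102,000 × 44% = $44,880
  → $185,550

Book-profits minimum tax:
  Base (financial-statement income): $878,400
  Less exemption $34,000 → base $844,400
  $844,400 × 17% = $143,548

$143,548 ≤ $185,550, so no add-on is due.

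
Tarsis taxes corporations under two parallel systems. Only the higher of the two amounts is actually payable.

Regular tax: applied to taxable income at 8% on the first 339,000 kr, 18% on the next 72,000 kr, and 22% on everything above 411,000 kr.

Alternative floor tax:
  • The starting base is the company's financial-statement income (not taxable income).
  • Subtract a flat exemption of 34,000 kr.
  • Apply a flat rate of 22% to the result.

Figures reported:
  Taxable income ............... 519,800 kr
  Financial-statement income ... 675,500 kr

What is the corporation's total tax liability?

141,130 kr

Alternative floor tax:
  Base (financial-statement income): 675,500 kr
  Less exemption 34,000 kr → base 641,500 kr
  641,500 kr × 22% = 141,130 kr

Regular tax:
  339,000 kr × 8% = 27,120 kr
  72,000 kr × 18% = 12,960 kr
  108,800 kr × 22% = 23,936 kr
  → 64,016 kr

141,130 kr > 64,016 kr, so the alternative floor tax is the binding amount.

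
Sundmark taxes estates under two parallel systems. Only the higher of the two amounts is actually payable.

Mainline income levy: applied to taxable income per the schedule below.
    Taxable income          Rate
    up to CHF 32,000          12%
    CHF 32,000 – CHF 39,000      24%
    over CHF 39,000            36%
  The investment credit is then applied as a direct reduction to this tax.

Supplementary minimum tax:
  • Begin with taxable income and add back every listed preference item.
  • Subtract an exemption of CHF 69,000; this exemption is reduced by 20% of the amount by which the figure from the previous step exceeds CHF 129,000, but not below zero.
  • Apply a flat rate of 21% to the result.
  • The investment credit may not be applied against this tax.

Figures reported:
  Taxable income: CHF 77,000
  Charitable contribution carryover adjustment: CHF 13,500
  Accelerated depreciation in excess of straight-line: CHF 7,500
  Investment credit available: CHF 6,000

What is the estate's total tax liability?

CHF 13,200

Supplementary minimum tax:
  Adjusted income: CHF 77,000 + CHF 13,500 + CHF 7,500 = CHF 98,000
  Exemption: CHF 98,000 ≤ CHF 129,000, so full CHF 69,000 applies
  Base: CHF 98,000 − CHF 69,000 = CHF 29,000
  CHF 29,000 × 21% = CHF 6,090

Mainline income levy:
  CHF 32,000 × 12% = CHF 3,840
  CHF 7,000 × 24% = CHF 1,680
  CHF 38,000 × 36% = CHF 13,680
  → CHF 19,200
  Less investment credit CHF 6,000 → CHF 13,200

CHF 13,200 > CHF 6,090, so the mainline income levy governs.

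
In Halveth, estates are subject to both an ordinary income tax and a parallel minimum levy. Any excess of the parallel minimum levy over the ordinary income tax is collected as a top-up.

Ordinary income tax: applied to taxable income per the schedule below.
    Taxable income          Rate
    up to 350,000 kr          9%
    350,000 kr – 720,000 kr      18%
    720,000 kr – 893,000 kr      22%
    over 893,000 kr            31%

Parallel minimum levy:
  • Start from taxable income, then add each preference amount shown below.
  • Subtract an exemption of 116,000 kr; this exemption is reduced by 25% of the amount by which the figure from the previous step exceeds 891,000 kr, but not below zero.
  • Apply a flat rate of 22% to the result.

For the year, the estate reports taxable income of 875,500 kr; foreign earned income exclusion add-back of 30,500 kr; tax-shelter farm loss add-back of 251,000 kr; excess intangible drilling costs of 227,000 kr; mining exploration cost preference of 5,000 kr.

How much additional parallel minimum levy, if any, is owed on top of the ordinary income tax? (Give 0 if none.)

173,270 kr

Parallel minimum levy:
  Adjusted income: 875,500 kr + 30,500 kr + 251,000 kr + 227,000 kr + 5,000 kr = 1,389,000 kr
  Exemption: 25% × (1,389,000 kr − 891,000 kr) = 124,500 kr ≥ 116,000 kr, so the exemption is fully phased out
  Base: 1,389,000 kr − 0 kr = 1,389,000 kr
  1,389,000 kr × 22% = 305,580 kr

Ordinary income tax:
  350,000 kr × 9% = 31,500 kr
  370,000 kr × 18% = 66,600 kr
  155,500 kr × 22% = 34,210 kr
  → 132,310 kr

Excess of parallel minimum levy over ordinary income tax: 305,580 kr − 132,310 kr = 173,270 kr.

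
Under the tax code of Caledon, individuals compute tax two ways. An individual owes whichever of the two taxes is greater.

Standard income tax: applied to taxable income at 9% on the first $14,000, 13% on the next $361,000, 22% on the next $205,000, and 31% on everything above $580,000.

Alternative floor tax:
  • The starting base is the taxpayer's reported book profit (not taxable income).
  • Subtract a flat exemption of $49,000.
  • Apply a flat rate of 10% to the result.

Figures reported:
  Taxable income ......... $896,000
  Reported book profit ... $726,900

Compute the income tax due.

Standard income tax:
  $14,000 × 9% = $1,260
  $361,000 × 13% = $46,930
  $205,000 × 22% = $45,100
  $316,000 × 31% = $97,960
  → $191,250

Alternative floor tax:
  Base (reported book profit): $726,900
  Less exemption $49,000 → base $677,900
  $677,900 × 10% = $67,790

$191,250 > $67,790, so the standard income tax governs.

$191,250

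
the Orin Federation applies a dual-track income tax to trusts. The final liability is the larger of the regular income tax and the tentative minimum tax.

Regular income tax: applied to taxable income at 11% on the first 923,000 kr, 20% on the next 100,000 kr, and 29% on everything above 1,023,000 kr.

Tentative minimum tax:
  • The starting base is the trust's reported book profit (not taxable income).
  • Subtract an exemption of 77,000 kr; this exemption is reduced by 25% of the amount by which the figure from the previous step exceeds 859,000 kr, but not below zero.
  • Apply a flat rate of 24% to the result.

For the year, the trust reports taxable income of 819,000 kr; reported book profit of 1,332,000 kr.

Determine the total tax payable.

319,680 kr

Regular income tax:
  819,000 kr × 11% = 90,090 kr

Tentative minimum tax:
  Base (reported book profit): 1,332,000 kr
  Exemption: 25% × (1,332,000 kr − 859,000 kr) = 118,250 kr ≥ 77,000 kr, so the exemption is fully phased out
  Base: 1,332,000 kr − 0 kr = 1,332,000 kr
  1,332,000 kr × 24% = 319,680 kr

319,680 kr > 90,090 kr, so the tentative minimum tax is the binding amount.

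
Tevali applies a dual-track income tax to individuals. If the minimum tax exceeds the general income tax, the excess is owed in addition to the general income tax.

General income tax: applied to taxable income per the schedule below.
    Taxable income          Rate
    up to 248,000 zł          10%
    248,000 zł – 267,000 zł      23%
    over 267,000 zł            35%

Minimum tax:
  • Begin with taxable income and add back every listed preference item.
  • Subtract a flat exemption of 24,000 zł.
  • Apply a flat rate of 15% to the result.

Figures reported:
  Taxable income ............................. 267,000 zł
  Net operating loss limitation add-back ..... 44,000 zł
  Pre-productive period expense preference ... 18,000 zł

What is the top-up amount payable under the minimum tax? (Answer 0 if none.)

16,580 zł

Minimum tax:
  Adjusted income: 267,000 zł + 44,000 zł + 18,000 zł = 329,000 zł
  Less exemption 24,000 zł → base 305,000 zł
  305,000 zł × 15% = 45,750 zł

General income tax:
  248,000 zł × 10% = 24,800 zł
  19,000 zł × 23% = 4,370 zł
  → 29,170 zł

Excess of minimum tax over general income tax: 45,750 zł − 29,170 zł = 16,580 zł.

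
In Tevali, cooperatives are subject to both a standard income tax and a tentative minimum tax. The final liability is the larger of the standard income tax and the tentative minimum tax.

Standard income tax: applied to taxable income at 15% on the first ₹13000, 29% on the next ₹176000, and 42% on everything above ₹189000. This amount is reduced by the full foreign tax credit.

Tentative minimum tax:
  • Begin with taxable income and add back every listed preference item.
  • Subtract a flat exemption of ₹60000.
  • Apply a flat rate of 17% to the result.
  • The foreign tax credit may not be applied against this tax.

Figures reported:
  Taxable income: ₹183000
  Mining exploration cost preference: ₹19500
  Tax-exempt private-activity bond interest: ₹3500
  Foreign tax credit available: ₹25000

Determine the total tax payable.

₹26250

Standard income tax:
  ₹13000 × 15% = ₹1950
  ₹170000 × 29% = ₹49300
  → ₹51250
  Less foreign tax credit ₹25000 → ₹26250

Tentative minimum tax:
  Adjusted income: ₹183000 + ₹19500 + ₹3500 = ₹206000
  Less exemption ₹60000 → base ₹146000
  ₹146000 × 17% = ₹24820

₹26250 > ₹24820, so the standard income tax governs.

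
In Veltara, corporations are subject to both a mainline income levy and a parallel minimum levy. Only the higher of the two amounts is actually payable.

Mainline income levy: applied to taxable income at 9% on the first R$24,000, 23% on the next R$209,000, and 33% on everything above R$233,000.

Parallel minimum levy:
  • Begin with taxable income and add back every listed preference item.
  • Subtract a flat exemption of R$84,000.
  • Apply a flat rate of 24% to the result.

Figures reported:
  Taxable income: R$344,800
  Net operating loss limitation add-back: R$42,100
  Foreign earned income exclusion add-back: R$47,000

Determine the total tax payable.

R$87,124

Mainline income levy:
  R$24,000 × 9% = R$2,160
  R$209,000 × 23% = R$48,070
  R$111,800 × 33% = R$36,894
  → R$87,124

Parallel minimum levy:
  Adjusted income: R$344,800 + R$42,100 + R$47,000 = R$433,900
  Less exemption R$84,000 → base R$349,900
  R$349,900 × 24% = R$83,976

R$87,124 > R$83,976, so the mainline income levy governs.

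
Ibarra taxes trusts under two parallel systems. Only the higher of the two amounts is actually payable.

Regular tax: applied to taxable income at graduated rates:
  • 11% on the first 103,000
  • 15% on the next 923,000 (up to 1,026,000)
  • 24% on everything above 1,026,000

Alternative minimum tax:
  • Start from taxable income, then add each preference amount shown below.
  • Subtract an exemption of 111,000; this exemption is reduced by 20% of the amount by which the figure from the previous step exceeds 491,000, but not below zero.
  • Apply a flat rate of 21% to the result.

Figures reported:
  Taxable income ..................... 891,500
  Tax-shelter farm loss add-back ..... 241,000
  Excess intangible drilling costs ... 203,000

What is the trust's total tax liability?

Alternative minimum tax:
  Adjusted income: 891,500 + 241,000 + 203,000 = 1,335,500
  Exemption: 20% × (1,335,500 − 491,000) = 168,900 ≥ 111,000, so the exemption is fully phased out
  Base: 1,335,500 − 0 = 1,335,500
  1,335,500 × 21% = 280,455

Regular tax:
  103,000 × 11% = 11,330
  788,500 × 15% = 118,275
  → 129,605

280,455 > 129,605, so the alternative minimum tax is the binding amount.

280,455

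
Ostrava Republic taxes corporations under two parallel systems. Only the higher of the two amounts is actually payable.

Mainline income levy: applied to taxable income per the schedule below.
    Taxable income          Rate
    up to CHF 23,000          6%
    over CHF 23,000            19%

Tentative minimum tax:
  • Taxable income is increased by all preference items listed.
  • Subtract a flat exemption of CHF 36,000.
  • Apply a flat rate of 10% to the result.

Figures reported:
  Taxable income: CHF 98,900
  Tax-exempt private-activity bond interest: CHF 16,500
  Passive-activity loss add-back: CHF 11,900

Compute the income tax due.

CHF 15,801

Mainline income levy:
  CHF 23,000 × 6% = CHF 1,380
  CHF 75,900 × 19% = CHF 14,421
  → CHF 15,801

Tentative minimum tax:
  Adjusted income: CHF 98,900 + CHF 16,500 + CHF 11,900 = CHF 127,300
  Less exemption CHF 36,000 → base CHF 91,300
  CHF 91,300 × 10% = CHF 9,130

CHF 15,801 > CHF 9,130, so the mainline income levy governs.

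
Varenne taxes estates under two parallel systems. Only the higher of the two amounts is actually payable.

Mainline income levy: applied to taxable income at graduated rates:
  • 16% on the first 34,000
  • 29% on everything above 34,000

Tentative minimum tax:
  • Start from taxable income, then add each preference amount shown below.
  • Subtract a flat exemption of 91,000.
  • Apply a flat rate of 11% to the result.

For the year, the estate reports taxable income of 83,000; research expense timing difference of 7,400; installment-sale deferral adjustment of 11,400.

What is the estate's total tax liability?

19,650

Tentative minimum tax:
  Adjusted income: 83,000 + 7,400 + 11,400 = 101,800
  Less exemption 91,000 → base 10,800
  10,800 × 11% = 1,188

Mainline income levy:
  34,000 × 16% = 5,440
  49,000 × 29% = 14,210
  → 19,650

19,650 > 1,188, so the mainline income levy governs.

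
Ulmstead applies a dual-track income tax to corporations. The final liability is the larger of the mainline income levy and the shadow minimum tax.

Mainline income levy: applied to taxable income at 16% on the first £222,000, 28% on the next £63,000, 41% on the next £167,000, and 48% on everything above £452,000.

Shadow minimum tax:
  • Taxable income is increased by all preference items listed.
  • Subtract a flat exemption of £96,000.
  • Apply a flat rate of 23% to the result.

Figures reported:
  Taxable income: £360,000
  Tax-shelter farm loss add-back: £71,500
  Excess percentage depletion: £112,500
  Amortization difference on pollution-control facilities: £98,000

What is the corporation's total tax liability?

Mainline income levy:
  £222,000 × 16% = £35,520
  £63,000 × 28% = £17,640
  £75,000 × 41% = £30,750
  → £83,910

Shadow minimum tax:
  Adjusted income: £360,000 + £71,500 + £112,500 + £98,000 = £642,000
  Less exemption £96,000 → base £546,000
  £546,000 × 23% = £125,580

£125,580 > £83,910, so the shadow minimum tax is the binding amount.

£125,580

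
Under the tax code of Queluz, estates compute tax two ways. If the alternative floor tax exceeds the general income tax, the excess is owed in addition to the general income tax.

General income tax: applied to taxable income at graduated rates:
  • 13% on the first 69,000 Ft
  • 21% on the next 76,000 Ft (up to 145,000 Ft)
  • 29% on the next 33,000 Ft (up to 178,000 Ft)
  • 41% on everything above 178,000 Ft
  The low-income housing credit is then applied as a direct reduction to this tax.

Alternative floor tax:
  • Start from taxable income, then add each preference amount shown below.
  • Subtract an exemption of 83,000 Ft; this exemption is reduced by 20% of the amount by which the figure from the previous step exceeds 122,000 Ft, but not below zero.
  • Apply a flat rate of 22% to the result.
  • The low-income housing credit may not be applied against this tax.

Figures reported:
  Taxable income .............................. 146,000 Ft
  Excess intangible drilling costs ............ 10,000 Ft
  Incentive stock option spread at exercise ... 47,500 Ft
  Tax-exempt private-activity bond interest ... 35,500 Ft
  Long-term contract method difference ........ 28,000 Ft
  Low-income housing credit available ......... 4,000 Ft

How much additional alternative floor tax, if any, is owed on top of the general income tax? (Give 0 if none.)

General income tax:
  69,000 Ft × 13% = 8,970 Ft
  76,000 Ft × 21% = 15,960 Ft
  1,000 Ft × 29% = 290 Ft
  → 25,220 Ft
  Less low-income housing credit 4,000 Ft → 21,220 Ft

Alternative floor tax:
  Adjusted income: 146,000 Ft + 10,000 Ft + 47,500 Ft + 35,500 Ft + 28,000 Ft = 267,000 Ft
  Exemption: 83,000 Ft − 20% × (267,000 Ft − 122,000 Ft) = 83,000 Ft − 29,000 Ft = 54,000 Ft
  Base: 267,000 Ft − 54,000 Ft = 213,000 Ft
  213,000 Ft × 22% = 46,860 Ft

Excess of alternative floor tax over general income tax: 46,860 Ft − 21,220 Ft = 25,640 Ft.

25,640 Ft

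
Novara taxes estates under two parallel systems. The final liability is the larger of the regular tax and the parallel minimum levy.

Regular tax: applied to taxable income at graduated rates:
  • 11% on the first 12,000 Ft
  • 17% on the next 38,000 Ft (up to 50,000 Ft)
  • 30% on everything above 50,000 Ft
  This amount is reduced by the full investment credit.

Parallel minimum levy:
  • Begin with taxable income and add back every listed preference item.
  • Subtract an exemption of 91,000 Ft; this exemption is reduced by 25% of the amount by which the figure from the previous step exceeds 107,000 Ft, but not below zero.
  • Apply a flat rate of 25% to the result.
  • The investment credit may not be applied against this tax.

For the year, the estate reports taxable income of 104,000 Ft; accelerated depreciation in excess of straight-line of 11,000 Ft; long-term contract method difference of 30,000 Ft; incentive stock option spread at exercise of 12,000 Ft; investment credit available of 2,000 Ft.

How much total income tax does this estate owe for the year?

21,980 Ft

Parallel minimum levy:
  Adjusted income: 104,000 Ft + 11,000 Ft + 30,000 Ft + 12,000 Ft = 157,000 Ft
  Exemption: 91,000 Ft − 25% × (157,000 Ft − 107,000 Ft) = 91,000 Ft − 12,500 Ft = 78,500 Ft
  Base: 157,000 Ft − 78,500 Ft = 78,500 Ft
  78,500 Ft × 25% = 19,625 Ft

Regular tax:
  12,000 Ft × 11% = 1,320 Ft
  38,000 Ft × 17% = 6,460 Ft
  54,000 Ft × 30% = 16,200 Ft
  → 23,980 Ft
  Less investment credit 2,000 Ft → 21,980 Ft

21,980 Ft > 19,625 Ft, so the regular tax governs.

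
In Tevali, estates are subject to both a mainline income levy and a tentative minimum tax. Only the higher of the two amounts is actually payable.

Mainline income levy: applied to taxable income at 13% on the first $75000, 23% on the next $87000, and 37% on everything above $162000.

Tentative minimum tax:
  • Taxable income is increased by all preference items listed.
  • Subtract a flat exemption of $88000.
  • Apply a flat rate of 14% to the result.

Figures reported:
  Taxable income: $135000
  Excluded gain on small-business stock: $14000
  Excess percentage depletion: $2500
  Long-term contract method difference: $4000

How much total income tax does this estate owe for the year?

$23550

Mainline income levy:
  $75000 × 13% = $9750
  $60000 × 23% = $13800
  → $23550

Tentative minimum tax:
  Adjusted income: $135000 + $14000 + $2500 + $4000 = $155500
  Less exemption $88000 → base $67500
  $67500 × 14% = $9450

$23550 > $9450, so the mainline income levy governs.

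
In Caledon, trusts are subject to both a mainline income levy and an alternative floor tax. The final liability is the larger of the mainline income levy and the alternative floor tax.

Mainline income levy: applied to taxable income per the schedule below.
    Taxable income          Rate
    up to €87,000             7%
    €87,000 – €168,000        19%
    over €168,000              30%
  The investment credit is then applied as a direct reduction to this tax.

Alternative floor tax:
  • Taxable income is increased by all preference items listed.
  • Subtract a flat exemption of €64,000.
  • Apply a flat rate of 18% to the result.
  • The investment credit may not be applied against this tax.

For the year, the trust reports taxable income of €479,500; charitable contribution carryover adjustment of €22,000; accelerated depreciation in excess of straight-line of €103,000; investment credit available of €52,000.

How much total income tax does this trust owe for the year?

€97,290

Mainline income levy:
  €87,000 × 7% = €6,090
  €81,000 × 19% = €15,390
  €311,500 × 30% = €93,450
  → €114,930
  Less investment credit €52,000 → €62,930

Alternative floor tax:
  Adjusted income: €479,500 + €22,000 + €103,000 = €604,500
  Less exemption €64,000 → base €540,500
  €540,500 × 18% = €97,290

€97,290 > €62,930, so the alternative floor tax is the binding amount.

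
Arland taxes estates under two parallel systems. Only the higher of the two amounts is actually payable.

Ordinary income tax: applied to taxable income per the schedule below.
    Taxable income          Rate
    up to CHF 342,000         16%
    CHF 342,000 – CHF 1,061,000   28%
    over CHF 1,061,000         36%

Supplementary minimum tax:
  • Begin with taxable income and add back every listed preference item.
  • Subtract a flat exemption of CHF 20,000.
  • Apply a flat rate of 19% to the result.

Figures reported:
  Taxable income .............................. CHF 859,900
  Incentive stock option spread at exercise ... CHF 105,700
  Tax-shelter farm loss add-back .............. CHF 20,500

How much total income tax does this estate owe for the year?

CHF 199,732

Supplementary minimum tax:
  Adjusted income: CHF 859,900 + CHF 105,700 + CHF 20,500 = CHF 986,100
  Less exemption CHF 20,000 → base CHF 966,100
  CHF 966,100 × 19% = CHF 183,559

Ordinary income tax:
  CHF 342,000 × 16% = CHF 54,720
  CHF 517,900 × 28% = CHF 145,012
  → CHF 199,732

CHF 199,732 > CHF 183,559, so the ordinary income tax governs.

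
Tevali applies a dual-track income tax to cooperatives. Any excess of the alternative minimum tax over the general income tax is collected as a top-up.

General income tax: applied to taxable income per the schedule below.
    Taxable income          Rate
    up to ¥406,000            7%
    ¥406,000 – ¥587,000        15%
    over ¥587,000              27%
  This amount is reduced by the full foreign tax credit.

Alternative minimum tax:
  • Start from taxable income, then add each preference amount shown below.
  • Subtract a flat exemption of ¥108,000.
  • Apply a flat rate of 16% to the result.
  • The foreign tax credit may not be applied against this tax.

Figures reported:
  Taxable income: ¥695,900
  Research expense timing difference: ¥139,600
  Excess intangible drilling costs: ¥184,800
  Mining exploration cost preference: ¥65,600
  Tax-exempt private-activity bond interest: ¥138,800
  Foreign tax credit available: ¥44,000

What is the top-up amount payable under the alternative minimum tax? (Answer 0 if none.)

General income tax:
  ¥406,000 × 7% = ¥28,420
  ¥181,000 × 15% = ¥27,150
  ¥108,900 × 27% = ¥29,403
  → ¥84,973
  Less foreign tax credit ¥44,000 → ¥40,973

Alternative minimum tax:
  Adjusted income: ¥695,900 + ¥139,600 + ¥184,800 + ¥65,600 + ¥138,800 = ¥1,224,700
  Less exemption ¥108,000 → base ¥1,116,700
  ¥1,116,700 × 16% = ¥178,672

Excess of alternative minimum tax over general income tax: ¥178,672 − ¥40,973 = ¥137,699.

¥137,699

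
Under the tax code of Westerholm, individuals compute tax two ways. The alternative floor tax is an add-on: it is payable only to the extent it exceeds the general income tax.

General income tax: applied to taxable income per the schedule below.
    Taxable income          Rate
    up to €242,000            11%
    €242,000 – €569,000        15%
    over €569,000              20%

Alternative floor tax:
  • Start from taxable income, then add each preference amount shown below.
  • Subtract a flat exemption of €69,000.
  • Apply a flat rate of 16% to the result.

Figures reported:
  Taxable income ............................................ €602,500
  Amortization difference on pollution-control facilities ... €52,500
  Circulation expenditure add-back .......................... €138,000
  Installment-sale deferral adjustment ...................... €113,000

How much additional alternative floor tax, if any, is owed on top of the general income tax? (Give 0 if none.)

€51,550

Alternative floor tax:
  Adjusted income: €602,500 + €52,500 + €138,000 + €113,000 = €906,000
  Less exemption €69,000 → base €837,000
  €837,000 × 16% = €133,920

General income tax:
  €242,000 × 11% = €26,620
  €327,000 × 15% = €49,050
  €33,500 × 20% = €6,700
  → €82,370

Excess of alternative floor tax over general income tax: €133,920 − €82,370 = €51,550.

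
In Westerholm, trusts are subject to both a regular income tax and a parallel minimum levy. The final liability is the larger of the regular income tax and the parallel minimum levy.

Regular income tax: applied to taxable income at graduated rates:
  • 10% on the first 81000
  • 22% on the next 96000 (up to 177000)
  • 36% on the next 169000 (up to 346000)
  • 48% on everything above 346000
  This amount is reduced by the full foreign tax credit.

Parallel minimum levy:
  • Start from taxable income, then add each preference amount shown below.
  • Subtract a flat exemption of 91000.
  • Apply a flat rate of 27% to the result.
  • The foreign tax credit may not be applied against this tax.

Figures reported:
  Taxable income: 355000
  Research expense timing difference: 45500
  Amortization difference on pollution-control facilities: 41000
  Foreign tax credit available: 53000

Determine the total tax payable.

94635

Regular income tax:
  81000 × 10% = 8100
  96000 × 22% = 21120
  169000 × 36% = 60840
  9000 × 48% = 4320
  → 94380
  Less foreign tax credit 53000 → 41380

Parallel minimum levy:
  Adjusted income: 355000 + 45500 + 41000 = 441500
  Less exemption 91000 → base 350500
  350500 × 27% = 94635

94635 > 41380, so the parallel minimum levy is the binding amount.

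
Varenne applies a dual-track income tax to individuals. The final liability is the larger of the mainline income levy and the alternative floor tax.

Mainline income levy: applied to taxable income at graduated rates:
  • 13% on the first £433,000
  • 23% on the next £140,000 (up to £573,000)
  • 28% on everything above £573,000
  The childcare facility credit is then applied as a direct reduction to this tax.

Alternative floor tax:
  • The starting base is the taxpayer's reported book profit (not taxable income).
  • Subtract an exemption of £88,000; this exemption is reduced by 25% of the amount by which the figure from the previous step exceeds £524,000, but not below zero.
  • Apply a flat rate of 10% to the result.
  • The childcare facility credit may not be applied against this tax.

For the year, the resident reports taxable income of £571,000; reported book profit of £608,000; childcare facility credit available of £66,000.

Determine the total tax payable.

£54,100

Alternative floor tax:
  Base (reported book profit): £608,000
  Exemption: £88,000 − 25% × (£608,000 − £524,000) = £88,000 − £21,000 = £67,000
  Base: £608,000 − £67,000 = £541,000
  £541,000 × 10% = £54,100

Mainline income levy:
  £433,000 × 13% = £56,290
  £138,000 × 23% = £31,740
  → £88,030
  Less childcare facility credit £66,000 → £22,030

£54,100 > £22,030, so the alternative floor tax is the binding amount.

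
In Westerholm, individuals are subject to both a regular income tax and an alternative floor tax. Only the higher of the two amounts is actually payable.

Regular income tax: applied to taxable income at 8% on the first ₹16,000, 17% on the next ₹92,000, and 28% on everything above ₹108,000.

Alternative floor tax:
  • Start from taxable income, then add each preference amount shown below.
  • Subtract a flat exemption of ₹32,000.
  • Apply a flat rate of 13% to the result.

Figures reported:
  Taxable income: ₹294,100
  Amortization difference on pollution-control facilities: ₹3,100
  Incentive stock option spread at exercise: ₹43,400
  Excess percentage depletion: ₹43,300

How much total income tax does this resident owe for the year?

Alternative floor tax:
  Adjusted income: ₹294,100 + ₹3,100 + ₹43,400 + ₹43,300 = ₹383,900
  Less exemption ₹32,000 → base ₹351,900
  ₹351,900 × 13% = ₹45,747

Regular income tax:
  ₹16,000 × 8% = ₹1,280
  ₹92,000 × 17% = ₹15,640
  ₹186,100 × 28% = ₹52,108
  → ₹69,028

₹69,028 > ₹45,747, so the regular income tax governs.

₹69,028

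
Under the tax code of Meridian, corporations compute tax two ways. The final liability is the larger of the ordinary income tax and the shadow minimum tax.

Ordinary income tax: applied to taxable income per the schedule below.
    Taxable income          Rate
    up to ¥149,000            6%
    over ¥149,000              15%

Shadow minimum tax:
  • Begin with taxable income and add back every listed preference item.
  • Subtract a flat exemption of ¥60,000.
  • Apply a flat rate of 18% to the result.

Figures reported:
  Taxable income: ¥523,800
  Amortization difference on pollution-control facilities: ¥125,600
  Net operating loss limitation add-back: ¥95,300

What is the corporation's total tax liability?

¥123,246

Shadow minimum tax:
  Adjusted income: ¥523,800 + ¥125,600 + ¥95,300 = ¥744,700
  Less exemption ¥60,000 → base ¥684,700
  ¥684,700 × 18% = ¥123,246

Ordinary income tax:
  ¥149,000 × 6% = ¥8,940
  ¥374,800 × 15% = ¥56,220
  → ¥65,160

¥123,246 > ¥65,160, so the shadow minimum tax is the binding amount.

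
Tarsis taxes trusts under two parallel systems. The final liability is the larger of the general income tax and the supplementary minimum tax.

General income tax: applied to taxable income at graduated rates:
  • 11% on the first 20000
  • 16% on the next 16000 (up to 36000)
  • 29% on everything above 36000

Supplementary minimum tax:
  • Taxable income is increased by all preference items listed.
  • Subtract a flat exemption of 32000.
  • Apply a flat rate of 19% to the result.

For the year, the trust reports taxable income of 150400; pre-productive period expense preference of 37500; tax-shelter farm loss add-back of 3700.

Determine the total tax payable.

37936

General income tax:
  20000 × 11% = 2200
  16000 × 16% = 2560
  114400 × 29% = 33176
  → 37936

Supplementary minimum tax:
  Adjusted income: 150400 + 37500 + 3700 = 191600
  Less exemption 32000 → base 159600
  159600 × 19% = 30324

37936 > 30324, so the general income tax governs.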